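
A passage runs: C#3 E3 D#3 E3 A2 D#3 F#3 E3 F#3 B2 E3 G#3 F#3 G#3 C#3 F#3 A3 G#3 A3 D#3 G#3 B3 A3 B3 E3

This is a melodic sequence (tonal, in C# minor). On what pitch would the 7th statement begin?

Taking 5-note groups, the heads are C#3, D#3, E3, F#3, G#3: the pattern moves up a 2nd.
Extending the heads up a 2nd: A3 → B3.

B3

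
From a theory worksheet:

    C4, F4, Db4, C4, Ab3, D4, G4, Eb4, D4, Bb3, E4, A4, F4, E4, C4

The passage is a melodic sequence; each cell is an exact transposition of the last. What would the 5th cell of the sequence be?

The 5-note cells begin on C4, D4, E4 — each up a 2nd from the last.
Extending up a 2nd: F#4 → G#4.
From G#4 the exact shape gives G#4 C#5 A4 G#4 E4.

G#4 C#5 A4 G#4 E4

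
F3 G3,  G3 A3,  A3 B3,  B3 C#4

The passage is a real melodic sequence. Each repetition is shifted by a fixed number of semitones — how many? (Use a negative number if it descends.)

2

The 2-note cells begin on F3, G3, A3, B3 — each up a 2nd from the last.
F3 to G3 spans +2 semitones.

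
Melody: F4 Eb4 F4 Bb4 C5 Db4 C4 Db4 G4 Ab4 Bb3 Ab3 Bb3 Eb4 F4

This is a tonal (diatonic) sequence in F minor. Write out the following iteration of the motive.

G3 F3 G3 C4 Db4

The 5-note cells begin on F4, Db4, Bb3 — each down a 3rd from the last.
So cell 4 is G3 F3 G3 C4 Db4.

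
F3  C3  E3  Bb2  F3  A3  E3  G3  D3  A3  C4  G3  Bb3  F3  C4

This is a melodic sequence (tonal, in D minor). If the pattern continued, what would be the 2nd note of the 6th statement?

Grouping in 5s, the 2nd note of each cell is C3, E3, G3.
Each moves up a 3rd. Continuing: Bb3 → D4 → F4.

F4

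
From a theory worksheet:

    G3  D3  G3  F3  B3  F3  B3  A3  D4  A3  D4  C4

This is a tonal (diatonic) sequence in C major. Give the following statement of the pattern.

F4 C4 F4 E4

The 4-note cells begin on G3, B3, D4 — each up a 3rd from the last.
Statement 4 starts on F4 and keeps the same diatonic contour: F4 C4 F4 E4.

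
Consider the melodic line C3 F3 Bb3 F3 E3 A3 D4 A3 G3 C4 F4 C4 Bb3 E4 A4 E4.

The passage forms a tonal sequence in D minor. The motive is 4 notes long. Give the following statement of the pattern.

The 4-note cells begin on C3, E3, G3, Bb3 — each up a 3rd from the last.
Statement 5 starts on D4 and keeps the same diatonic contour: D4 G4 C5 G4.

D4 G4 C5 G4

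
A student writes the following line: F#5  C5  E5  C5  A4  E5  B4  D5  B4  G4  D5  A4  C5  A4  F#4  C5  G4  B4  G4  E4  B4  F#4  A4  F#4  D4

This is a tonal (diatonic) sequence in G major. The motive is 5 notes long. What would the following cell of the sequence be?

The 5-note cells begin on F#5, E5, D5, C5, B4 — each down a 2nd from the last.
So cell 6 is A4 E4 G4 E4 C4.

A4 E4 G4 E4 C4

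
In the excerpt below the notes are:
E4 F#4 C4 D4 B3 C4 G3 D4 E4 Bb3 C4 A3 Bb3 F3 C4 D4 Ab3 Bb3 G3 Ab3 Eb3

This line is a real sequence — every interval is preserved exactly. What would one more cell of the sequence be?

The 7-note cells begin on E4, D4, C4 — each down a 2nd from the last.
Statement 4 starts on Bb3 and keeps the same exact contour: Bb3 C4 Gb3 Ab3 F3 Gb3 Db3.

Bb3 C4 Gb3 Ab3 F3 Gb3 Db3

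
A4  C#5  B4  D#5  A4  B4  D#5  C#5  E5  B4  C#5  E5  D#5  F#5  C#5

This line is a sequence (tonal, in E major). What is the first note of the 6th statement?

F#5

Taking 5-note groups, the heads are A4, B4, C#5: the pattern moves up a 2nd.
Continuing: D#5 → E5 → F#5. Statement 6 starts on F#5.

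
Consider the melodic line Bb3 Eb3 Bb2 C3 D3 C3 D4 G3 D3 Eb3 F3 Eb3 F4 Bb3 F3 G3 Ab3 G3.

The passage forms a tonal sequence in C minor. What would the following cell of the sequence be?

With a 6-note motive the entries are Bb3, D4, F4, each up a 3rd from the previous.
From Ab4 the diatonic shape gives Ab4 D4 Ab3 Bb3 C4 Bb3.

Ab4 D4 Ab3 Bb3 C4 Bb3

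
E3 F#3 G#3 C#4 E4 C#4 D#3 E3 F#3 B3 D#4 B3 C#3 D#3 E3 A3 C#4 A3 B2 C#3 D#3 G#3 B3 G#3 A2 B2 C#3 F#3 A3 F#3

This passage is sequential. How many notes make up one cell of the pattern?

6

There are 30 notes; a 6-note unit gives 5 cells:
E3 F#3 G#3 C#4 E4 C#4 | D#3 E3 F#3 B3 D#4 B3 | C#3 D#3 E3 A3 C#4 A3 | B2 C#3 D#3 G#3 B3 G#3 | A2 B2 C#3 F#3 A3 F#3
That's a consistent down a 2nd shift per cell, and no other grouping gives one.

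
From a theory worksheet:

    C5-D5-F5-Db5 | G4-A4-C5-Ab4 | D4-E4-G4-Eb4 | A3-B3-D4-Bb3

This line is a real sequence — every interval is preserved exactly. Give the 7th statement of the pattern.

F#2 G#2 B2 G2

With a 4-note motive the entries are C5, G4, D4, A3, each down a 4th from the previous.
Extending down a 4th: E3 → B2 → F#2.
So cell 7 is F#2 G#2 B2 G2.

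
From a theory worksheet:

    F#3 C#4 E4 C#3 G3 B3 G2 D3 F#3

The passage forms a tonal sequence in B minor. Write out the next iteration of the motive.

Taking 3-note groups, the heads are F#3, C#3, G2: the pattern moves down a 4th.
From D2 the diatonic shape gives D2 A2 C#3.

D2 A2 C#3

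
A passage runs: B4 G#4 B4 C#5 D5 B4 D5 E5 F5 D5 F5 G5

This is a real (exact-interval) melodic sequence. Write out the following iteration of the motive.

Ab5 F5 Ab5 Bb5

With a 4-note motive the entries are B4, D5, F5, each up a 3rd from the previous.
Statement 4 starts on Ab5 and keeps the same exact contour: Ab5 F5 Ab5 Bb5.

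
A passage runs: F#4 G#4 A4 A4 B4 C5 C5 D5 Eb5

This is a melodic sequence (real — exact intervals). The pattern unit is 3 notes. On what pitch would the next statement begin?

Eb5

The 3-note cells begin on F#4, A4, C5 — each up a 3rd from the last.
The next head, up a 3rd from C5, is Eb5.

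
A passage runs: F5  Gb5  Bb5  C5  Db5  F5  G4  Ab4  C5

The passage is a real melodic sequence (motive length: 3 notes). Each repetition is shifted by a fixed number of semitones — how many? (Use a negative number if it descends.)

Taking 3-note groups, the heads are F5, C5, G4: the pattern moves down a 4th.
F5 to C5 spans -5 semitones.

-5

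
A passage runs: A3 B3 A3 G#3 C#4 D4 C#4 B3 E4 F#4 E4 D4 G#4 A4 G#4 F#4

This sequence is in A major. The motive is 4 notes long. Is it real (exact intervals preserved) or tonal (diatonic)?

Every note is diatonic to A major.
Cell 1 has +2 semitones from note 1 to 2, but cell 2 has +1 — the interval quality changes while the contour stays the same, which is the hallmark of a tonal sequence.

tonal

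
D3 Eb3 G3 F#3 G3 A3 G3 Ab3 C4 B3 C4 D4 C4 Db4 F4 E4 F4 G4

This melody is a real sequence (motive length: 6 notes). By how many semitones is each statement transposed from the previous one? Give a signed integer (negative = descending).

Unit = 6 notes; the statements start on D3, G3, C4, moving up a 4th each time.
D3→G3 is 55 − 50 = 5 semitones.

5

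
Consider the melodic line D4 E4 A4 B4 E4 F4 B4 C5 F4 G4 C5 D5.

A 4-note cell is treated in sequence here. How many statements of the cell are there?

3

12 notes in groups of 4 gives 12/4 = 3 statements.
Starts: D4, E4, F4 — each up a 2nd.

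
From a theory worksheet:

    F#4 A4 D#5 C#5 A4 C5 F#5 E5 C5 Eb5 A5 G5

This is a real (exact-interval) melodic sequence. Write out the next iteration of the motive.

Eb5 Gb5 C6 Bb5

The 4-note cells begin on F#4, A4, C5 — each up a 3rd from the last.
Statement 4 starts on Eb5 and keeps the same exact contour: Eb5 Gb5 C6 Bb5.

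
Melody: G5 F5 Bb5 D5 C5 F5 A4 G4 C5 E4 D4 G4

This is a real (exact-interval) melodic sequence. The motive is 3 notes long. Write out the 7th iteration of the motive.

With a 3-note motive the entries are G5, D5, A4, E4, each down a 4th from the previous.
Carrying on: B3 → F#3 → C#3.
From C#3 the exact shape gives C#3 B2 E3.

C#3 B2 E3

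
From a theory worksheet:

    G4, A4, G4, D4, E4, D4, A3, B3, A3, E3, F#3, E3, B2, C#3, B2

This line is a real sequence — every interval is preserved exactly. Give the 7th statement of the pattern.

C#2 D#2 C#2

Unit = 3 notes; the statements start on G4, D4, A3, E3, B2, moving down a 4th each time.
Extending down a 4th: F#2 → C#2.
From C#2 the exact shape gives C#2 D#2 C#2.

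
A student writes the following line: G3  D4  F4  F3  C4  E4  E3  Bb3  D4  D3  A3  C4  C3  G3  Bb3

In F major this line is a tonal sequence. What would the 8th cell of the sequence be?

With a 3-note motive the entries are G3, F3, E3, D3, C3, each down a 2nd from the previous.
Extending down a 2nd: Bb2 → A2 → G2.
From G2 the diatonic shape gives G2 D3 F3.

G2 D3 F3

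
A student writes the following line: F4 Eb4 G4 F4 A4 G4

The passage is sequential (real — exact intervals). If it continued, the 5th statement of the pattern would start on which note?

C#5

Unit = 2 notes; the statements start on F4, G4, A4, moving up a 2nd each time.
Continuing: B4 → C#5. Statement 5 starts on C#5.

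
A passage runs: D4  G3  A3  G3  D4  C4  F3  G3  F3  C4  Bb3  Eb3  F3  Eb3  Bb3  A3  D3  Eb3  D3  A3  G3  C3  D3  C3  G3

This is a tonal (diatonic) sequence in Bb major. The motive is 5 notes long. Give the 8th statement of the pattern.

Unit = 5 notes; the statements start on D4, C4, Bb3, A3, G3, moving down a 2nd each time.
Continuing the starts: F3 → Eb3 → D3.
From D3 the diatonic shape gives D3 G2 A2 G2 D3.

D3 G2 A2 G2 D3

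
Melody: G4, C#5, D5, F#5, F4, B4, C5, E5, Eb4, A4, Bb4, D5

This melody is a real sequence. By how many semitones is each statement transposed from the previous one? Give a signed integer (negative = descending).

-2

Taking 4-note groups, the heads are G4, F4, Eb4: the pattern moves down a 2nd.
G4→F4 is 65 − 67 = -2 semitones.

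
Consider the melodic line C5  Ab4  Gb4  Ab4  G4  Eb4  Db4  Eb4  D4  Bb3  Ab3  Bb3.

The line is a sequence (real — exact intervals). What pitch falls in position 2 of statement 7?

D2

With 4-note cells, note 2 of each statement runs Ab4, Eb4, Bb3.
Extending down a 4th: F3 → C3 → G2 → D2.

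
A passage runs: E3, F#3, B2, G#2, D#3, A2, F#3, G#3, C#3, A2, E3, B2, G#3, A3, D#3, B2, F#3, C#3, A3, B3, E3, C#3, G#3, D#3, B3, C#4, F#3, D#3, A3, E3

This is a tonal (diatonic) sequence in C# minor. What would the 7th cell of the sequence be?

With a 6-note motive the entries are E3, F#3, G#3, A3, B3, each up a 2nd from the previous.
Carrying on: C#4 → D#4.
From D#4 the diatonic shape gives D#4 E4 A3 F#3 C#4 G#3.

D#4 E4 A3 F#3 C#4 G#3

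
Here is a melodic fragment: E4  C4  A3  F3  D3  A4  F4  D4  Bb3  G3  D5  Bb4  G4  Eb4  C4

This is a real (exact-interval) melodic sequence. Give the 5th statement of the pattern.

Taking 5-note groups, the heads are E4, A4, D5: the pattern moves up a 4th.
Extending up a 4th: G5 → C6.
From C6 the exact shape gives C6 Ab5 F5 Db5 Bb4.

C6 Ab5 F5 Db5 Bb4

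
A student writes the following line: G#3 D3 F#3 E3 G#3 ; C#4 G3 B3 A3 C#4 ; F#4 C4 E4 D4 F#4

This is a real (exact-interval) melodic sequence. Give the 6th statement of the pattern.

The 5-note cells begin on G#3, C#4, F#4 — each up a 4th from the last.
Carrying on: B4 → E5 → A5.
So cell 6 is A5 Eb5 G5 F5 A5.

A5 Eb5 G5 F5 A5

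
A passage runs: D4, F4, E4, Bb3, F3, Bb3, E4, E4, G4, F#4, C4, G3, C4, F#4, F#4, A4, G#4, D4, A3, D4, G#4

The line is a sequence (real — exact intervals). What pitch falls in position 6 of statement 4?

With 7-note cells, note 6 of each statement runs Bb3, C4, D4.
From D4, up a 2nd gives E4.

E4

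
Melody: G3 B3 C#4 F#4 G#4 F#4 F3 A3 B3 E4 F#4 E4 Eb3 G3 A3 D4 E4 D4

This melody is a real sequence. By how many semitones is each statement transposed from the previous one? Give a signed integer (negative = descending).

-2

With a 6-note motive the entries are G3, F3, Eb3, each down a 2nd from the previous.
Counting half-steps from G3 to F3: -2.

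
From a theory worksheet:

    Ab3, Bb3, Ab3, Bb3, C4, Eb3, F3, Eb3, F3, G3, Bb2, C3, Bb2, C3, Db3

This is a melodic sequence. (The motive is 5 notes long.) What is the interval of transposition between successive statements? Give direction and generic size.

down a 4th

With a 5-note motive the entries are Ab3, Eb3, Bb2, each down a 4th from the previous.
Ab3 to Eb3 is down a 4th.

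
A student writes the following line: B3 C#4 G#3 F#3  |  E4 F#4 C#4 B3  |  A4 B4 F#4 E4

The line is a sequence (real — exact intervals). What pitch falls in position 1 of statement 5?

With 4-note cells, note 1 of each statement runs B3, E4, A4.
Each moves up a 4th. Continuing: D5 → G5.

G5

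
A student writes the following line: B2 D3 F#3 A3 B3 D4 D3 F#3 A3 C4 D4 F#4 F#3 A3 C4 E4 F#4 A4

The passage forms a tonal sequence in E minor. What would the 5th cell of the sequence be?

C4 E4 G4 B4 C5 E5

The 6-note cells begin on B2, D3, F#3 — each up a 3rd from the last.
Carrying on: A3 → C4.
So cell 5 is C4 E4 G4 B4 C5 E5.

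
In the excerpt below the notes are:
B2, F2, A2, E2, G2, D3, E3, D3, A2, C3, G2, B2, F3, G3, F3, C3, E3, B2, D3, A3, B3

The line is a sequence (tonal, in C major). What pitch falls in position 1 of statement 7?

With 7-note cells, note 1 of each statement runs B2, D3, F3.
Extending up a 3rd: A3 → C4 → E4 → G4.

G4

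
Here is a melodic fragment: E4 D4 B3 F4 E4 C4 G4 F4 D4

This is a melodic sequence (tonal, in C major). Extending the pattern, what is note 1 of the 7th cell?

D5

The unit is 3 notes. Position-1 pitches of the 3 shown cells: E4, F4, G4.
Each moves up a 2nd. Continuing: A4 → B4 → C5 → D5.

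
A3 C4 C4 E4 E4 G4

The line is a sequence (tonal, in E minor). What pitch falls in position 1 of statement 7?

F#5

Grouping in 2s, the 1st note of each cell is A3, C4, E4.
Each moves up a 3rd. Continuing: G4 → B4 → D5 → F#5.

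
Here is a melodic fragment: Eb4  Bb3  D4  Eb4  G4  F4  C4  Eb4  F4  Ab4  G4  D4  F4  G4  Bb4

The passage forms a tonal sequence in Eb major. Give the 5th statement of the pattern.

Taking 5-note groups, the heads are Eb4, F4, G4: the pattern moves up a 2nd.
Continuing the starts: Ab4 → Bb4.
From Bb4 the diatonic shape gives Bb4 F4 Ab4 Bb4 D5.

Bb4 F4 Ab4 Bb4 D5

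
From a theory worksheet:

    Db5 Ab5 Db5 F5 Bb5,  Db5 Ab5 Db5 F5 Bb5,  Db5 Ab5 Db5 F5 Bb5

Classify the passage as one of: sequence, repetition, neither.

repetition

Each 5-note cell is identical (Db5 Ab5 Db5 F5 Bb5), restated at the same pitch.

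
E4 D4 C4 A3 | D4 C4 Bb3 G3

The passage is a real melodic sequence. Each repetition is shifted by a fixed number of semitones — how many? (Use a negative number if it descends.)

-2

Unit = 4 notes; the statements start on E4, D4, moving down a 2nd each time.
E4→D4 is 62 − 64 = -2 semitones.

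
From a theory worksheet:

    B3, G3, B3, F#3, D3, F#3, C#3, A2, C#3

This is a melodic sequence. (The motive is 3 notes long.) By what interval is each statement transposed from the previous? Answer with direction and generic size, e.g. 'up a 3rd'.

down a 4th

Taking 3-note groups, the heads are B3, F#3, C#3: the pattern moves down a 4th.
From B3 to F#3: down a 4th.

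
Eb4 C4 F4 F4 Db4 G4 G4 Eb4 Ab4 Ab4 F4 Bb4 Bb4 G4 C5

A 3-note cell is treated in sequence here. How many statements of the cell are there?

5

15 notes in groups of 3 gives 15/3 = 5 statements.
Starts: Eb4, F4, G4, Ab4, Bb4 — each up a 2nd.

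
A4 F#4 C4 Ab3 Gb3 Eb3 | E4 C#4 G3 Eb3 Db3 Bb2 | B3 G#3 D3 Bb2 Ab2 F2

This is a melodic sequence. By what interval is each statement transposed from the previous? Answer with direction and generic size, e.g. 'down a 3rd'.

Taking 6-note groups, the heads are A4, E4, B3: the pattern moves down a 4th.
A4 to E4 is down a 4th.

down a 4th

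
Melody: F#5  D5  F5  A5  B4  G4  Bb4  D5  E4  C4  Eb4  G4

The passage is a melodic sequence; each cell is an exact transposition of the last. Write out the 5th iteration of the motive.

Unit = 4 notes; the statements start on F#5, B4, E4, moving down a 5th each time.
Carrying on: A3 → D3.
So cell 5 is D3 Bb2 Db3 F3.

D3 Bb2 Db3 F3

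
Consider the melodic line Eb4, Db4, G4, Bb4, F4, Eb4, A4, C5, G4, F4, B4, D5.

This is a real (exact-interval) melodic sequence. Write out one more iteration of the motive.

With a 4-note motive the entries are Eb4, F4, G4, each up a 2nd from the previous.
Statement 4 starts on A4 and keeps the same exact contour: A4 G4 C#5 E5.

A4 G4 C#5 E5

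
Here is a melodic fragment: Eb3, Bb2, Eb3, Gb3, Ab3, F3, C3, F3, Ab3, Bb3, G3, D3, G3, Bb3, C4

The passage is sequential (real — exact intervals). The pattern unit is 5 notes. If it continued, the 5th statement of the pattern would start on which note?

B3

Taking 5-note groups, the heads are Eb3, F3, G3: the pattern moves up a 2nd.
Continuing: A3 → B3. Statement 5 starts on B3.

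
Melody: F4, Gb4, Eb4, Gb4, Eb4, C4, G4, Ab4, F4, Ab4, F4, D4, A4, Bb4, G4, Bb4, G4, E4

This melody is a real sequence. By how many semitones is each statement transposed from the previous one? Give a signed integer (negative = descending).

2

Taking 6-note groups, the heads are F4, G4, A4: the pattern moves up a 2nd.
F4 to G4 spans +2 semitones.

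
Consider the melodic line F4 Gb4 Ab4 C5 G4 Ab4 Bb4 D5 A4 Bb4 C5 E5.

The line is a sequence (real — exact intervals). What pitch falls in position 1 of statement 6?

D#5

Grouping in 4s, the 1st note of each cell is F4, G4, A4.
Extending up a 2nd: B4 → C#5 → D#5.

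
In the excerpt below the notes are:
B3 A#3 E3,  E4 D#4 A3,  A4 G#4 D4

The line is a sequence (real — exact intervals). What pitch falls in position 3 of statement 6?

Grouping in 3s, the 3rd note of each cell is E3, A3, D4.
Each moves up a 4th. Continuing: G4 → C5 → F5.

F5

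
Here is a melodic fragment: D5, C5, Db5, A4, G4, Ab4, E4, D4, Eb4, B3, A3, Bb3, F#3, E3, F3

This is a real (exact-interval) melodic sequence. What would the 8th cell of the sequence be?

D#2 C#2 D2

The 3-note cells begin on D5, A4, E4, B3, F#3 — each down a 4th from the last.
Extending down a 4th: C#3 → G#2 → D#2.
So cell 8 is D#2 C#2 D2.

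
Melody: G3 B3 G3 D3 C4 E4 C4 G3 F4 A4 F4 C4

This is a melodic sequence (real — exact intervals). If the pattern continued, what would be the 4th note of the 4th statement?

F4

With 4-note cells, note 4 of each statement runs D3, G3, C4.
One more up a 4th gives F4.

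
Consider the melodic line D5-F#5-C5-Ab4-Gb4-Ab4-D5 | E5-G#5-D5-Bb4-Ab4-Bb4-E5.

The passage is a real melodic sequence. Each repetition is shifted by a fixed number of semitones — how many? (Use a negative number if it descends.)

2

The 7-note cells begin on D5, E5 — each up a 2nd from the last.
Counting half-steps from D5 to E5: 2.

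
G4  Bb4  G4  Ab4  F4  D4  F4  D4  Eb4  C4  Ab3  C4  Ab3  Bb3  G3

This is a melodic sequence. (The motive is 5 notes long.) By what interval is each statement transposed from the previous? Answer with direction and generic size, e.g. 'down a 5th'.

Taking 5-note groups, the heads are G4, D4, Ab3: the pattern moves down a 4th.
G4 to D4 is down a 4th.

down a 4th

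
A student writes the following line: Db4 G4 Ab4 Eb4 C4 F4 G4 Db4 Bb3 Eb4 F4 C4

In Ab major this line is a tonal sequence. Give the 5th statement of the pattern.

Taking 4-note groups, the heads are Db4, C4, Bb3: the pattern moves down a 2nd.
Continuing the starts: Ab3 → G3.
Statement 5 starts on G3 and keeps the same diatonic contour: G3 C4 Db4 Ab3.

G3 C4 Db4 Ab3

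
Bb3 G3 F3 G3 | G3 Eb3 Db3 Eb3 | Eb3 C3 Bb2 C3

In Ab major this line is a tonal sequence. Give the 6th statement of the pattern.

The 4-note cells begin on Bb3, G3, Eb3 — each down a 3rd from the last.
Carrying on: C3 → Ab2 → F2.
From F2 the diatonic shape gives F2 Db2 C2 Db2.

F2 Db2 C2 Db2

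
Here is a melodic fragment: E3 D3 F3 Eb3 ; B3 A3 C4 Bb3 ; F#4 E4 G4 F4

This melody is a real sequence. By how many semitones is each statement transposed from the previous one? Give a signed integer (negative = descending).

With a 4-note motive the entries are E3, B3, F#4, each up a 5th from the previous.
E3→B3 is 59 − 52 = 7 semitones.

7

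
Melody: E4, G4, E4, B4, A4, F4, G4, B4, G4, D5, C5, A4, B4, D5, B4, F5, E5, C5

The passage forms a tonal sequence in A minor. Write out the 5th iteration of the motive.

F5 A5 F5 C6 B5 G5

Unit = 6 notes; the statements start on E4, G4, B4, moving up a 3rd each time.
Carrying on: D5 → F5.
So cell 5 is F5 A5 F5 C6 B5 G5.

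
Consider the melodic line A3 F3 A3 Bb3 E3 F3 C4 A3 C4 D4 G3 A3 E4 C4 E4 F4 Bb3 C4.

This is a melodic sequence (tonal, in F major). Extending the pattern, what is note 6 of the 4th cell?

E4

The unit is 6 notes. Position-6 pitches of the 3 shown cells: F3, A3, C4.
Each moves up a 3rd; the next is E4.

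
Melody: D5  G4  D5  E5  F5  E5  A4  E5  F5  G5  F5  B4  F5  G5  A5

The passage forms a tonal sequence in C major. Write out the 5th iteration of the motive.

A5 D5 A5 B5 C6

Taking 5-note groups, the heads are D5, E5, F5: the pattern moves up a 2nd.
Extending up a 2nd: G5 → A5.
From A5 the diatonic shape gives A5 D5 A5 B5 C6.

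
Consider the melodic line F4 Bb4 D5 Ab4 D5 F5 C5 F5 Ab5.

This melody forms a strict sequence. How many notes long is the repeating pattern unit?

Try groups of 3 (3 cells in 9 notes):
F4 Bb4 D5 | Ab4 D5 F5 | C5 F5 Ab5
That's a consistent up a 3rd shift per cell, and no other grouping gives one.

3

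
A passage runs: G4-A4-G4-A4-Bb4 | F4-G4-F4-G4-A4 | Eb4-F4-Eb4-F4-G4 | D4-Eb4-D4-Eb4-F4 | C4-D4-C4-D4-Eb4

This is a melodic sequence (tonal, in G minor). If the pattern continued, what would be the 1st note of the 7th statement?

With 5-note cells, note 1 of each statement runs G4, F4, Eb4, D4, C4.
Extending down a 2nd: Bb3 → A3.

A3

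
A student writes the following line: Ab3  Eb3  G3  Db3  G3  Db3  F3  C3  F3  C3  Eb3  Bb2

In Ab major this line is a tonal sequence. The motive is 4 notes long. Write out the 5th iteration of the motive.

Taking 4-note groups, the heads are Ab3, G3, F3: the pattern moves down a 2nd.
Extending down a 2nd: Eb3 → Db3.
So cell 5 is Db3 Ab2 C3 G2.

Db3 Ab2 C3 G2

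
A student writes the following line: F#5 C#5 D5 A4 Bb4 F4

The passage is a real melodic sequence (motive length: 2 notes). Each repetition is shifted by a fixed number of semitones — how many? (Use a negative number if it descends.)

With a 2-note motive the entries are F#5, D5, Bb4, each down a 3rd from the previous.
F#5 to D5 spans -4 semitones.

-4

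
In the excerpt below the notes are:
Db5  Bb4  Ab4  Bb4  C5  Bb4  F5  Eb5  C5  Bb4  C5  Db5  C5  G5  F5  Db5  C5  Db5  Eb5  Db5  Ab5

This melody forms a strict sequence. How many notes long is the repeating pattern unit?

7

21 notes total. Splitting into 3 groups of 7:
Db5 Bb4 Ab4 Bb4 C5 Bb4 F5 | Eb5 C5 Bb4 C5 Db5 C5 G5 | F5 Db5 C5 Db5 Eb5 Db5 Ab5
That's a consistent up a 2nd shift per cell, and no other grouping gives one.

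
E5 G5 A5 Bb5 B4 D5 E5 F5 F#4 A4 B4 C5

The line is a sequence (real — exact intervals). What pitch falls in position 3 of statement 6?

The unit is 4 notes. Position-3 pitches of the 3 shown cells: A5, E5, B4.
Each moves down a 4th. Continuing: F#4 → C#4 → G#3.

G#3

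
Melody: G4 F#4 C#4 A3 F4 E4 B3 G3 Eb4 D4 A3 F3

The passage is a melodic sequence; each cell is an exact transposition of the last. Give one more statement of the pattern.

The 4-note cells begin on G4, F4, Eb4 — each down a 2nd from the last.
From Db4 the exact shape gives Db4 C4 G3 Eb3.

Db4 C4 G3 Eb3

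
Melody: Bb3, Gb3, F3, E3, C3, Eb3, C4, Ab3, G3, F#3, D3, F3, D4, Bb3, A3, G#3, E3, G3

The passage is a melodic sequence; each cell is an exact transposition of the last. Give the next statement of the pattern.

E4 C4 B3 A#3 F#3 A3

The 6-note cells begin on Bb3, C4, D4 — each up a 2nd from the last.
Statement 4 starts on E4 and keeps the same exact contour: E4 C4 B3 A#3 F#3 A3.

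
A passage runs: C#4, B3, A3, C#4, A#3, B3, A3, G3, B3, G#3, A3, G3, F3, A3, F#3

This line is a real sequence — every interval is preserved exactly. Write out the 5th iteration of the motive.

F3 Eb3 Db3 F3 D3

With a 5-note motive the entries are C#4, B3, A3, each down a 2nd from the previous.
Continuing the starts: G3 → F3.
From F3 the exact shape gives F3 Eb3 Db3 F3 D3.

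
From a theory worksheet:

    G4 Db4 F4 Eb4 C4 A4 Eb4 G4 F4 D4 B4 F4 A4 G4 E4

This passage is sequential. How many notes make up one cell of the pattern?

5

There are 15 notes; a 5-note unit gives 3 cells:
G4 Db4 F4 Eb4 C4 | A4 Eb4 G4 F4 D4 | B4 F4 A4 G4 E4
Every group is a transposition up a 2nd of the one before; no shorter unit works.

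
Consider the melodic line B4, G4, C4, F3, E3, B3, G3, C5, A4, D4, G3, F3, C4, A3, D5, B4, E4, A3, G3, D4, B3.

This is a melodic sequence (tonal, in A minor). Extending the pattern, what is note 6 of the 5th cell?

F4

Grouping in 7s, the 6th note of each cell is B3, C4, D4.
Carrying that up a 2nd forward: E4 → F4.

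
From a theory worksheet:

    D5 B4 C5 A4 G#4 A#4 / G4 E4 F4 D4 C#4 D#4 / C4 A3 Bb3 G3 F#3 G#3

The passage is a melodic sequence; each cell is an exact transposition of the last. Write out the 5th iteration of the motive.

Bb2 G2 Ab2 F2 E2 F#2

Taking 6-note groups, the heads are D5, G4, C4: the pattern moves down a 5th.
Carrying on: F3 → Bb2.
So cell 5 is Bb2 G2 Ab2 F2 E2 F#2.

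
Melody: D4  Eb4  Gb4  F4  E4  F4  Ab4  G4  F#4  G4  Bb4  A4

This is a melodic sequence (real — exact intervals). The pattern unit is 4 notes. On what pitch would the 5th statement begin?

The 4-note cells begin on D4, E4, F#4 — each up a 2nd from the last.
Extending the heads up a 2nd: G#4 → A#4.

A#4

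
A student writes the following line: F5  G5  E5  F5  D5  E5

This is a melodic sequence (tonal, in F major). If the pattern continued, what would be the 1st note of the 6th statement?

The unit is 2 notes. Position-1 pitches of the 3 shown cells: F5, E5, D5.
Carrying that down a 2nd forward: C5 → Bb4 → A4.

A4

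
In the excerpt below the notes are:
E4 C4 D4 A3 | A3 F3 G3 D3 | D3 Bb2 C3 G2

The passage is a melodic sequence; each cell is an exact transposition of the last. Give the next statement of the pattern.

The 4-note cells begin on E4, A3, D3 — each down a 5th from the last.
Statement 4 starts on G2 and keeps the same exact contour: G2 Eb2 F2 C2.

G2 Eb2 F2 C2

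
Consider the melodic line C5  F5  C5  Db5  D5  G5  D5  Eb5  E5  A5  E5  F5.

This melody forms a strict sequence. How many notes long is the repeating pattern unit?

4

12 notes total. Splitting into 3 groups of 4:
C5 F5 C5 Db5 | D5 G5 D5 Eb5 | E5 A5 E5 F5
Each cell is the previous one up a 2nd — so the unit is 4 notes.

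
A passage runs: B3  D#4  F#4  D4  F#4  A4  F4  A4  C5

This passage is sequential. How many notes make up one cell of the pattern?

3

There are 9 notes; a 3-note unit gives 3 cells:
B3 D#4 F#4 | D4 F#4 A4 | F4 A4 C5
Each cell is the previous one up a 3rd — so the unit is 3 notes.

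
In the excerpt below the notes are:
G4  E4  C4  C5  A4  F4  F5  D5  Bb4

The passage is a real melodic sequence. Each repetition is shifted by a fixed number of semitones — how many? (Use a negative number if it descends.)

5

The 3-note cells begin on G4, C5, F5 — each up a 4th from the last.
Counting half-steps from G4 to C5: 5.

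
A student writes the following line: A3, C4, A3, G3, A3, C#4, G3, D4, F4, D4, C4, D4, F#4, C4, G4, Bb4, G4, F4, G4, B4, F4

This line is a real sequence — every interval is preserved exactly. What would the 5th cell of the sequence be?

The 7-note cells begin on A3, D4, G4 — each up a 4th from the last.
Carrying on: C5 → F5.
Statement 5 starts on F5 and keeps the same exact contour: F5 Ab5 F5 Eb5 F5 A5 Eb5.

F5 Ab5 F5 Eb5 F5 A5 Eb5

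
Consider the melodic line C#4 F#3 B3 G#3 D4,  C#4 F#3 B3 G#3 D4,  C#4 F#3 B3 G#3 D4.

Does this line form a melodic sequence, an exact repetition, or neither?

Each 5-note cell is identical (C#4 F#3 B3 G#3 D4), restated at the same pitch.

repetition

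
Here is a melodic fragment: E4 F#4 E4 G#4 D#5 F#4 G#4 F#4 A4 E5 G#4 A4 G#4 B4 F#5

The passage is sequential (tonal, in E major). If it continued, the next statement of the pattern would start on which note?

Taking 5-note groups, the heads are E4, F#4, G#4: the pattern moves up a 2nd.
One more step up a 2nd gives A4.

A4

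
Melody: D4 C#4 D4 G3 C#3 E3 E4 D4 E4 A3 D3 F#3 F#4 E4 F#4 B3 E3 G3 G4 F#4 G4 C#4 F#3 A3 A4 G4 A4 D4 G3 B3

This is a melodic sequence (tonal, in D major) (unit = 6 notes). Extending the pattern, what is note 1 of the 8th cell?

With 6-note cells, note 1 of each statement runs D4, E4, F#4, G4, A4.
Carrying that up a 2nd forward: B4 → C#5 → D5.

D5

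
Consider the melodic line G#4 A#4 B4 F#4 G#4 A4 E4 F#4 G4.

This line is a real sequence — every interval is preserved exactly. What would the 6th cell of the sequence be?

Taking 3-note groups, the heads are G#4, F#4, E4: the pattern moves down a 2nd.
Carrying on: D4 → C4 → Bb3.
Statement 6 starts on Bb3 and keeps the same exact contour: Bb3 C4 Db4.

Bb3 C4 Db4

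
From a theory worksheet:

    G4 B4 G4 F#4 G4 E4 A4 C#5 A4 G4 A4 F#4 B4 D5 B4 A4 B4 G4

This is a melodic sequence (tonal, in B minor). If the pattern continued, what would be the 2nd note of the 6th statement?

The unit is 6 notes. Position-2 pitches of the 3 shown cells: B4, C#5, D5.
Extending up a 2nd: E5 → F#5 → G5.

G5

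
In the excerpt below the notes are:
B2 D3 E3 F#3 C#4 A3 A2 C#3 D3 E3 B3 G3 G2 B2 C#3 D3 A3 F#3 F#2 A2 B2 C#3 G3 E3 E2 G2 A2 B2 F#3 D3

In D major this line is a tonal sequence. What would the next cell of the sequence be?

Unit = 6 notes; the statements start on B2, A2, G2, F#2, E2, moving down a 2nd each time.
Statement 6 starts on D2 and keeps the same diatonic contour: D2 F#2 G2 A2 E3 C#3.

D2 F#2 G2 A2 E3 C#3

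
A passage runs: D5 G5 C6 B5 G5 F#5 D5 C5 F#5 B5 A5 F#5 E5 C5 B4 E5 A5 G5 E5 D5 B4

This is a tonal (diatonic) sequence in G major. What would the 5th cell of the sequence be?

Taking 7-note groups, the heads are D5, C5, B4: the pattern moves down a 2nd.
Carrying on: A4 → G4.
From G4 the diatonic shape gives G4 C5 F#5 E5 C5 B4 G4.

G4 C5 F#5 E5 C5 B4 G4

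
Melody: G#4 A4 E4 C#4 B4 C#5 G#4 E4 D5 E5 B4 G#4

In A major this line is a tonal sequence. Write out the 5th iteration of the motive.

A5 B5 F#5 D5

The 4-note cells begin on G#4, B4, D5 — each up a 3rd from the last.
Extending up a 3rd: F#5 → A5.
So cell 5 is A5 B5 F#5 D5.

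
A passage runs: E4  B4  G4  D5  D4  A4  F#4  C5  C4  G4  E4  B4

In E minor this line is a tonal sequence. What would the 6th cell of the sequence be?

G3 D4 B3 F#4

Unit = 4 notes; the statements start on E4, D4, C4, moving down a 2nd each time.
Carrying on: B3 → A3 → G3.
From G3 the diatonic shape gives G3 D4 B3 F#4.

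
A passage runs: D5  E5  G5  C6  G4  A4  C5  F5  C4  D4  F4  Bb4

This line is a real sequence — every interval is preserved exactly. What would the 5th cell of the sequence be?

Bb2 C3 Eb3 Ab3

Taking 4-note groups, the heads are D5, G4, C4: the pattern moves down a 5th.
Continuing the starts: F3 → Bb2.
From Bb2 the exact shape gives Bb2 C3 Eb3 Ab3.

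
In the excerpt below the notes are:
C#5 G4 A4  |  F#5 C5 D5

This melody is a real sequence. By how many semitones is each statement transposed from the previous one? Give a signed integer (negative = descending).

Taking 3-note groups, the heads are C#5, F#5: the pattern moves up a 4th.
C#5→F#5 is 78 − 73 = 5 semitones.

5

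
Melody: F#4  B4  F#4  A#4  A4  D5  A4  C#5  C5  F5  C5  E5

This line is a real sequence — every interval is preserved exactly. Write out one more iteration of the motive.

Eb5 Ab5 Eb5 G5

With a 4-note motive the entries are F#4, A4, C5, each up a 3rd from the previous.
Statement 4 starts on Eb5 and keeps the same exact contour: Eb5 Ab5 Eb5 G5.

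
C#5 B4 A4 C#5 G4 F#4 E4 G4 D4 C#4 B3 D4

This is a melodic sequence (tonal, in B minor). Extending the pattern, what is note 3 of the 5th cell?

With 4-note cells, note 3 of each statement runs A4, E4, B3.
Each moves down a 4th. Continuing: F#3 → C#3.

C#3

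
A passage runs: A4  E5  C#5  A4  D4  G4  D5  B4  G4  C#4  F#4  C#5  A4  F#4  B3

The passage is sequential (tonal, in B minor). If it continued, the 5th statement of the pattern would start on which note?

D4

Unit = 5 notes; the statements start on A4, G4, F#4, moving down a 2nd each time.
Continuing: E4 → D4. Statement 5 starts on D4.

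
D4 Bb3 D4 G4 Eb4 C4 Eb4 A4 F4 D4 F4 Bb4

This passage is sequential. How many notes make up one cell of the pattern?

There are 12 notes; a 4-note unit gives 3 cells:
D4 Bb3 D4 G4 | Eb4 C4 Eb4 A4 | F4 D4 F4 Bb4
Each cell is the previous one up a 2nd — so the unit is 4 notes.

4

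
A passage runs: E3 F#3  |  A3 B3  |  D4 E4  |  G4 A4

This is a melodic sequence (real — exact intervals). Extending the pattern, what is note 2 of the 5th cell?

With 2-note cells, note 2 of each statement runs F#3, B3, E4, A4.
Each moves up a 4th; the next is D5.

D5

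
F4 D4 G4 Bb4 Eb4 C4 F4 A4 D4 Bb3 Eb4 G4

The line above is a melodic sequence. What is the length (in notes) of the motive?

There are 12 notes; a 4-note unit gives 3 cells:
F4 D4 G4 Bb4 | Eb4 C4 F4 A4 | D4 Bb3 Eb4 G4
Every group is a transposition down a 2nd of the one before; no shorter unit works.

4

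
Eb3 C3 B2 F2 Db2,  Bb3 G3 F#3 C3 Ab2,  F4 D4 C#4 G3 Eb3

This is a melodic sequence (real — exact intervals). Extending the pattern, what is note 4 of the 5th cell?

Grouping in 5s, the 4th note of each cell is F2, C3, G3.
Each moves up a 5th. Continuing: D4 → A4.

A4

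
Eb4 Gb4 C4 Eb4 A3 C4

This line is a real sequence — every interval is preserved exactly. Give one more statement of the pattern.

Taking 2-note groups, the heads are Eb4, C4, A3: the pattern moves down a 3rd.
From F#3 the exact shape gives F#3 A3.

F#3 A3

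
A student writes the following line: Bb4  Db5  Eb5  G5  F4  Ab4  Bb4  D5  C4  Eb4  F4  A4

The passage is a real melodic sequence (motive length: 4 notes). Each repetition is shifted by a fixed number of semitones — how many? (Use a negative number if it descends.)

Unit = 4 notes; the statements start on Bb4, F4, C4, moving down a 4th each time.
Bb4→F4 is 65 − 70 = -5 semitones.

-5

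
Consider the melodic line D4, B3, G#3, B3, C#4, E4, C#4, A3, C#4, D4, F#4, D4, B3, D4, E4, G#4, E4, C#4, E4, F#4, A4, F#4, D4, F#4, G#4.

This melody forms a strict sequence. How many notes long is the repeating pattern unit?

5

There are 25 notes; a 5-note unit gives 5 cells:
D4 B3 G#3 B3 C#4 | E4 C#4 A3 C#4 D4 | F#4 D4 B3 D4 E4 | G#4 E4 C#4 E4 F#4 | A4 F#4 D4 F#4 G#4
Each cell is the previous one up a 2nd — so the unit is 5 notes.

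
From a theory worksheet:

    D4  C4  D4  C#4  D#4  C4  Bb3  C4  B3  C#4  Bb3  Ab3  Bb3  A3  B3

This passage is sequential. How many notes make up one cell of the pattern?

5

15 notes total. Splitting into 3 groups of 5:
D4 C4 D4 C#4 D#4 | C4 Bb3 C4 B3 C#4 | Bb3 Ab3 Bb3 A3 B3
Each cell is the previous one down a 2nd — so the unit is 5 notes.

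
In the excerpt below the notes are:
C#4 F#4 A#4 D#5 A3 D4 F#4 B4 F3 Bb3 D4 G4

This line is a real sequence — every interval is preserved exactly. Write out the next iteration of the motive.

The 4-note cells begin on C#4, A3, F3 — each down a 3rd from the last.
From Db3 the exact shape gives Db3 Gb3 Bb3 Eb4.

Db3 Gb3 Bb3 Eb4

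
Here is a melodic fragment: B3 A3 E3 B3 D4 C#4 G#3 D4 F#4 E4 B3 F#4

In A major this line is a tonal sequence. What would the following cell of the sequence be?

The 4-note cells begin on B3, D4, F#4 — each up a 3rd from the last.
So cell 4 is A4 G#4 D4 A4.

A4 G#4 D4 A4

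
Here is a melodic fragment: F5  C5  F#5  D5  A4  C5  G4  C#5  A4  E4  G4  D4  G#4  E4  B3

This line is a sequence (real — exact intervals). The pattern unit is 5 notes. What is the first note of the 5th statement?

A3

Unit = 5 notes; the statements start on F5, C5, G4, moving down a 4th each time.
Continuing: D4 → A3. Statement 5 starts on A3.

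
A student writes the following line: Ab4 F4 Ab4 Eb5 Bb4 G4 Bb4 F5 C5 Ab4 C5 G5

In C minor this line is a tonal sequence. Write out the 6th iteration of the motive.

Unit = 4 notes; the statements start on Ab4, Bb4, C5, moving up a 2nd each time.
Carrying on: D5 → Eb5 → F5.
From F5 the diatonic shape gives F5 D5 F5 C6.

F5 D5 F5 C6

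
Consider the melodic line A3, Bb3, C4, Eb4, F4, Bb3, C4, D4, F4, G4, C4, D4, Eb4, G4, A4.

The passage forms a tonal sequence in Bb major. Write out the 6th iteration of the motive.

The 5-note cells begin on A3, Bb3, C4 — each up a 2nd from the last.
Extending up a 2nd: D4 → Eb4 → F4.
From F4 the diatonic shape gives F4 G4 A4 C5 D5.

F4 G4 A4 C5 D5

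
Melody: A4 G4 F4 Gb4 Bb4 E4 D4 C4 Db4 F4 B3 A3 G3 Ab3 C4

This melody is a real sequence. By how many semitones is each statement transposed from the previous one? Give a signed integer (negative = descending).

-5

Taking 5-note groups, the heads are A4, E4, B3: the pattern moves down a 4th.
A4 to E4 spans -5 semitones.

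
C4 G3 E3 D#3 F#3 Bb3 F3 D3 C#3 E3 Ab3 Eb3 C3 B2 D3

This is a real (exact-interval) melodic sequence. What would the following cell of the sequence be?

Unit = 5 notes; the statements start on C4, Bb3, Ab3, moving down a 2nd each time.
So cell 4 is Gb3 Db3 Bb2 A2 C3.

Gb3 Db3 Bb2 A2 C3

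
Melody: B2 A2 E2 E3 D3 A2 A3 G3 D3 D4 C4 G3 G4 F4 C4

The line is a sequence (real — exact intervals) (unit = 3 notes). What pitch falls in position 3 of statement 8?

The unit is 3 notes. Position-3 pitches of the 5 shown cells: E2, A2, D3, G3, C4.
Each moves up a 4th. Continuing: F4 → Bb4 → Eb5.

Eb5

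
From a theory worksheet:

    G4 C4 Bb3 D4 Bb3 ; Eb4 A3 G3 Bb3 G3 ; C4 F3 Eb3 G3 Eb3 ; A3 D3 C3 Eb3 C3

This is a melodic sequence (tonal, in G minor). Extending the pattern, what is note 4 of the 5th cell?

C3

The unit is 5 notes. Position-4 pitches of the 4 shown cells: D4, Bb3, G3, Eb3.
From Eb3, down a 3rd gives C3.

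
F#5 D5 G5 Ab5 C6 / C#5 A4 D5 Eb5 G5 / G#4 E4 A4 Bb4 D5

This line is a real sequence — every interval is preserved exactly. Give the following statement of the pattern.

The 5-note cells begin on F#5, C#5, G#4 — each down a 4th from the last.
From D#4 the exact shape gives D#4 B3 E4 F4 A4.

D#4 B3 E4 F4 A4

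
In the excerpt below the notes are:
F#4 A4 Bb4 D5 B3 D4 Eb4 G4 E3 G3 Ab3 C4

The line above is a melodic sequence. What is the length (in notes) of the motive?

There are 12 notes; a 4-note unit gives 3 cells:
F#4 A4 Bb4 D5 | B3 D4 Eb4 G4 | E3 G3 Ab3 C4
Every group is a transposition down a 5th of the one before; no shorter unit works.

4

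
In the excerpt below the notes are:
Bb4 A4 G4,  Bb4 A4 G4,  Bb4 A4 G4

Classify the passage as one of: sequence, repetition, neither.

Each 3-note cell is identical (Bb4 A4 G4), restated at the same pitch.

repetition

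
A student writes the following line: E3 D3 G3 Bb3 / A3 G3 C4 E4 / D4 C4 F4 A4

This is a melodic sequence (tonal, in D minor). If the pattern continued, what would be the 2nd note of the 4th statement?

F4

With 4-note cells, note 2 of each statement runs D3, G3, C4.
One more up a 4th gives F4.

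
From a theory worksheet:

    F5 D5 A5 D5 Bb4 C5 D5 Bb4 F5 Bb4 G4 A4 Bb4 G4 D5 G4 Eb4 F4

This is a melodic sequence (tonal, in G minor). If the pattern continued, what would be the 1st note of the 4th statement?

The unit is 6 notes. Position-1 pitches of the 3 shown cells: F5, D5, Bb4.
One more down a 3rd gives G4.

G4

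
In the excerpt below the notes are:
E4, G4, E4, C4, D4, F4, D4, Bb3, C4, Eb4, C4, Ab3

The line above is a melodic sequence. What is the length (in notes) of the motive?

4

12 notes total. Splitting into 3 groups of 4:
E4 G4 E4 C4 | D4 F4 D4 Bb3 | C4 Eb4 C4 Ab3
Each cell is the previous one down a 2nd — so the unit is 4 notes.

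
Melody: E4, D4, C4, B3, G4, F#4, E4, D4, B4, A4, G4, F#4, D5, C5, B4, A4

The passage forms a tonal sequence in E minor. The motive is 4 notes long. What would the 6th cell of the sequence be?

With a 4-note motive the entries are E4, G4, B4, D5, each up a 3rd from the previous.
Carrying on: F#5 → A5.
Statement 6 starts on A5 and keeps the same diatonic contour: A5 G5 F#5 E5.

A5 G5 F#5 E5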